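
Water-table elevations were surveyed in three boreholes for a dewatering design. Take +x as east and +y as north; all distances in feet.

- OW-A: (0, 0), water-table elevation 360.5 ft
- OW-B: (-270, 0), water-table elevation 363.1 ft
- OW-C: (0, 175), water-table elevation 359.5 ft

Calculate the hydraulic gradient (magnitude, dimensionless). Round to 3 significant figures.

∂h/∂x = (363.1 − 360.5) / (-270 − 0) = -0.009630
∂h/∂y = (359.5 − 360.5) / (175 − 0) = -0.005714
|∇h| = √(-0.009630² + -0.005714²) = 0.0112

0.0112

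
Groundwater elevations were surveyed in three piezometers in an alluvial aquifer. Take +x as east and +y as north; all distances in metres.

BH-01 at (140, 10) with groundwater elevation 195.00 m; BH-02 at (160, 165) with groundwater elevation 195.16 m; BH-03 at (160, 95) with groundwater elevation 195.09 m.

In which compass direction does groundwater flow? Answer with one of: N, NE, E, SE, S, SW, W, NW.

S

Differences from BH-01: to BH-02 (Δx, Δy, Δh) = (20, 155, +0.16); to BH-03 = (20, 85, +0.09).
Solve a·Δx + b·Δy = Δh: det = 20·85 − 20·155 = -1400.
∂h/∂x = [(+0.16)·85 − (+0.09)·155] / -1400 = +0.0002500
∂h/∂y = [20·(+0.09) − 20·(+0.16)] / -1400 = +0.0010000
Flow = −∇h = (-0.0002500 east, -0.0010000 north), which points south.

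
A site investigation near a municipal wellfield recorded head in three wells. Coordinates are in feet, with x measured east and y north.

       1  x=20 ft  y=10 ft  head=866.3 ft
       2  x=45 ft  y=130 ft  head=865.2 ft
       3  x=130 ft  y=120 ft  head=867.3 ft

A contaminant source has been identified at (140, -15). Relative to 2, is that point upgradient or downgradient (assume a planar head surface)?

With h = a·x + b·y + c and 1 as origin, the differences give:
  25·a + 120·b = -1.1
  110·a + 110·b = +1.0
Eliminate b (×110 and ×120, subtract): -10450·a = -241.00 → a = ∂h/∂x = +0.02306
Back-substitute: b = ∂h/∂y = -0.01397.
Head at (140, -15) = 866.3 + (+0.02306)·(120) + (-0.01397)·(-25) = 869.42 ft.
That is higher than the 865.2 ft at 2, so the point is upgradient.

upgradient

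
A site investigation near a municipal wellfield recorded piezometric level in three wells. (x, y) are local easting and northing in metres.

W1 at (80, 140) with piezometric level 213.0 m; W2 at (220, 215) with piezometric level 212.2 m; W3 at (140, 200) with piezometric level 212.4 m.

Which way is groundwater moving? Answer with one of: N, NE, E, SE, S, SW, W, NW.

N

With h = a·x + b·y + c and W1 as origin, the differences give:
  140·a + 75·b = -0.8
  60·a + 60·b = -0.6
Eliminate b (×60 and ×75, subtract): 3900·a = -3.00 → a = ∂h/∂x = -0.0007692
Back-substitute: b = ∂h/∂y = -0.009231.
Flow = −∇h = (+0.0007692 east, +0.009231 north), which points north.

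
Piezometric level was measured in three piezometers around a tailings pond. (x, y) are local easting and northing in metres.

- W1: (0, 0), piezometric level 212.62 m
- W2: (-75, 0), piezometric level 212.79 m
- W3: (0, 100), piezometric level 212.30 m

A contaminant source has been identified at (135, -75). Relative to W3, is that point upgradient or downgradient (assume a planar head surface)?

∂h/∂x = (212.79 − 212.62) / (-75 − 0) = -0.002267
∂h/∂y = (212.30 − 212.62) / (100 − 0) = -0.003200
Head at (135, -75) = 212.62 + (-0.002267)·(135) + (-0.003200)·(-75) = 212.55 m.
That is higher than the 212.30 m at W3, so the point is upgradient.

upgradient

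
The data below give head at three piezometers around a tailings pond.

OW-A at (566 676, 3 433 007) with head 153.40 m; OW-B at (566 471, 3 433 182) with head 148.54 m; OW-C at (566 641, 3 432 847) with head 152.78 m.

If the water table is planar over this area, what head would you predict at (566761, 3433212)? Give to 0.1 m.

155.1 m

Differences from OW-A: to OW-B (Δx, Δy, Δh) = (-205, 175, -4.86); to OW-C = (-35, -160, -0.62).
Solve a·Δx + b·Δy = Δh: det = (-205)·(-160) − (-35)·175 = 38925.
∂h/∂x = [(-4.86)·(-160) − (-0.62)·175] / 38925 = +0.02276
∂h/∂y = [(-205)·(-0.62) − (-35)·(-4.86)] / 38925 = -0.001105
h(566761, 3433212) = 153.40 + (+0.02276)·(85) + (-0.001105)·(205) = 153.40 +1.935 -0.226 = 155.109 m.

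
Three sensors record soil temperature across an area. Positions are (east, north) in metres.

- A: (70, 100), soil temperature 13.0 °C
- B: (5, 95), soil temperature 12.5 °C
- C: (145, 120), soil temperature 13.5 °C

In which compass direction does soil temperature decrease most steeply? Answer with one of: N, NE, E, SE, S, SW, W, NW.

With T = a·x + b·y + c and A as origin, the differences give:
  (-65)·a + (-5)·b = -0.5
  75·a + 20·b = +0.5
Eliminate b (×20 and ×(-5), subtract): -925·a = -7.50 → a = ∂T/∂x = +0.008108
Back-substitute: b = ∂T/∂y = -0.005405.
Steepest decrease is along −∇f = (-0.008108 E, +0.005405 N) → northwest.

NW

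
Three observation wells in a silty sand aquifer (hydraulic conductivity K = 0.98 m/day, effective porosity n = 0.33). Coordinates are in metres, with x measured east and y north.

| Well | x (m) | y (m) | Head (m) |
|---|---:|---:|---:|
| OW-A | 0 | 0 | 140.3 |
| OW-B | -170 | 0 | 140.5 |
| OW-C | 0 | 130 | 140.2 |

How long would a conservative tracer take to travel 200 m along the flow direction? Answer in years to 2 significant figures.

130 years

∂h/∂x = (140.5 − 140.3) / (-170 − 0) = -0.001176
∂h/∂y = (140.2 − 140.3) / (130 − 0) = -0.0007692
|∇h| = √(-0.001176² + -0.0007692²) = 0.001405
Seepage velocity v = K·i/n = 0.98 × 0.001405 / 0.33 = 0.004172 m/day.
t = 200 / 0.004172 = 4.794e+04 days = 131 years.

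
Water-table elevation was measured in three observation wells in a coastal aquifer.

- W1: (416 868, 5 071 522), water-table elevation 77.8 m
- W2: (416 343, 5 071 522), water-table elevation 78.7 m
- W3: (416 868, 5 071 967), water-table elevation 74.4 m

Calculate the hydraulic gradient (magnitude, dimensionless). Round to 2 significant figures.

0.0078

∂h/∂x = (78.7 − 77.8) / (416343 − 416868) = -0.001714
∂h/∂y = (74.4 − 77.8) / (5071967 − 5071522) = -0.007640
|∇h| = √(-0.001714² + -0.007640²) = 0.00783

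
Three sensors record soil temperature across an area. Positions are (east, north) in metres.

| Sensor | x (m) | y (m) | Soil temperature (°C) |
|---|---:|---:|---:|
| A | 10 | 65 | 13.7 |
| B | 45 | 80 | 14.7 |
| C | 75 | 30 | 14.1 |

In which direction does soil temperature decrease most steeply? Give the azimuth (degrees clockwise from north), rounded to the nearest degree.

Differences from A: to B (Δx, Δy, Δh) = (35, 15, +1.0); to C = (65, -35, +0.4).
Determinant of the coordinate differences = 35·(-35) − 65·15 = -2200.
∂T/∂x = [(+1.0)·(-35) − (+0.4)·15] / -2200 = +0.01864
∂T/∂y = [35·(+0.4) − 65·(+1.0)] / -2200 = +0.02318
Steepest decrease is along −∇f: components (-0.01864 E, -0.02318 N).
Azimuth = atan2(-0.01864, -0.02318) = 218.8° ≈ 219°.

219°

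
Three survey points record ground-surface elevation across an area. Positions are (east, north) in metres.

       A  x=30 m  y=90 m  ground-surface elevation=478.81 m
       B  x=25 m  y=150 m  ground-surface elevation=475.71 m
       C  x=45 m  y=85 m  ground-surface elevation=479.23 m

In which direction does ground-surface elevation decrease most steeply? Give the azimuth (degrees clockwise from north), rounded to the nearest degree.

Differences from A: to B (Δx, Δy, Δh) = (-5, 60, -3.10); to C = (15, -5, +0.42).
Determinant of the coordinate differences = (-5)·(-5) − 15·60 = -875.
∂z/∂x = [(-3.10)·(-5) − (+0.42)·60] / -875 = +0.01109
∂z/∂y = [(-5)·(+0.42) − 15·(-3.10)] / -875 = -0.05074
Steepest decrease is along −∇f: components (-0.01109 E, +0.05074 N).
Azimuth = atan2(-0.01109, +0.05074) = 347.7° ≈ 348°.

348°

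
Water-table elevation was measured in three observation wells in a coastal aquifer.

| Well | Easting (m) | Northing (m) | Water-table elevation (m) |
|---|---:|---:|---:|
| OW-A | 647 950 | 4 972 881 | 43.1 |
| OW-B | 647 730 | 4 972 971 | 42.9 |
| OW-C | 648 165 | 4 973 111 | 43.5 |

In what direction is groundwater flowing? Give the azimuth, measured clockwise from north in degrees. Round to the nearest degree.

Taking OW-A as reference: OW-B−OW-A = (-220, 90, -0.2); OW-C−OW-A = (215, 230, +0.4).
Determinant of the coordinate differences = (-220)·230 − 215·90 = -69950.
∂h/∂x = [(-0.2)·230 − (+0.4)·90] / -69950 = +0.001172
∂h/∂y = [(-220)·(+0.4) − 215·(-0.2)] / -69950 = +0.0006433
Flow direction (−∇h) has components (-0.001172 E, -0.0006433 N).
Azimuth = atan2(E, N) = atan2(-0.001172, -0.0006433) = 241.2° ≈ 241°.

241°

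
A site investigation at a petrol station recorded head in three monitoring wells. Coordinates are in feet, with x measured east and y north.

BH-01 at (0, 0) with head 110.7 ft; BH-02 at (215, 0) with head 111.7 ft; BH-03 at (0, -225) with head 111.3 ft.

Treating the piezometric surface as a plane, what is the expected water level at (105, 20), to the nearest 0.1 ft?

∂h/∂x = (111.7 − 110.7) / (215 − 0) = +0.004651
∂h/∂y = (111.3 − 110.7) / (-225 − 0) = -0.002667
h(105, 20) = 110.7 + (+0.004651)·(105) + (-0.002667)·(20) = 110.7 +0.488 -0.053 = 111.135 ft.

111.1 ft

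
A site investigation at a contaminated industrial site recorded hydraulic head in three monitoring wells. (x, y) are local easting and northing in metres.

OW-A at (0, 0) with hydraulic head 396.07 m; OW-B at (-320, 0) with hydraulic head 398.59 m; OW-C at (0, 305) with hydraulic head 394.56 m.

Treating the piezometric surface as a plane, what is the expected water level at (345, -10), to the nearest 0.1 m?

∂h/∂x = (398.59 − 396.07) / (-320 − 0) = -0.007875
∂h/∂y = (394.56 − 396.07) / (305 − 0) = -0.004951
h(345, -10) = 396.07 + (-0.007875)·(345) + (-0.004951)·(-10) = 396.07 -2.717 +0.050 = 393.403 m.

393.4 m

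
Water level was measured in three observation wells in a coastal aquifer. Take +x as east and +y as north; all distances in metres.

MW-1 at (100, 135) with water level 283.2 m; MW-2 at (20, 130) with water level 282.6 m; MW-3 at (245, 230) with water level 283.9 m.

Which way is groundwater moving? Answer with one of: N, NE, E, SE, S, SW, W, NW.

With h = a·x + b·y + c and MW-1 as origin, the differences give:
  (-80)·a + (-5)·b = -0.6
  145·a + 95·b = +0.7
Eliminate b (×95 and ×(-5), subtract): -6875·a = -53.50 → a = ∂h/∂x = +0.007782
Back-substitute: b = ∂h/∂y = -0.004509.
Flow = −∇h = (-0.007782 east, +0.004509 north), which points northwest.

NW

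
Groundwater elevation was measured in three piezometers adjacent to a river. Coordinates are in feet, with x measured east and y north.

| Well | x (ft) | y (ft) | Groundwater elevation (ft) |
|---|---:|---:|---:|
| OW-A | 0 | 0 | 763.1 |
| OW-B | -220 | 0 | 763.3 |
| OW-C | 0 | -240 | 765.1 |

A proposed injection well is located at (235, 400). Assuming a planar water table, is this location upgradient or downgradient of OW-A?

∂h/∂x = (763.3 − 763.1) / (-220 − 0) = -0.0009091
∂h/∂y = (765.1 − 763.1) / (-240 − 0) = -0.008333
Head at (235, 400) = 763.1 + (-0.0009091)·(235) + (-0.008333)·(400) = 759.55 ft.
That is lower than the 763.1 ft at OW-A, so the point is downgradient.

downgradient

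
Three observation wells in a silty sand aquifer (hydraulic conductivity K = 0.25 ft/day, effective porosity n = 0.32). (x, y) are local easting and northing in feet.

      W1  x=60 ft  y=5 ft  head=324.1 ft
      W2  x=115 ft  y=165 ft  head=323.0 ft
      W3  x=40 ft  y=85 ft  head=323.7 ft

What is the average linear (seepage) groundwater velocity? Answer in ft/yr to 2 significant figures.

Three-point gradient (reference W1): Δ to W2 = (55, 160, -1.1), Δ to W3 = (-20, 80, -0.4).
∂h/∂x = -0.003158, ∂h/∂y = -0.005789 (det = 7600).
|∇h| = √(-0.003158² + -0.005789²) = 0.006594
Seepage velocity v = K·i/n = 0.25 × 0.006594 / 0.32 = 0.005152 ft/day = 1.882 ft/yr.

1.9 ft/yr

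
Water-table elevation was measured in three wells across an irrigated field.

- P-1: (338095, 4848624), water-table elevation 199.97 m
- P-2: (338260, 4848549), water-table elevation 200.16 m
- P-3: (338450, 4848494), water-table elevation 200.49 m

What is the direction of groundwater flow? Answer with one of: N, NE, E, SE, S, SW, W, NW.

SW

Three-point gradient (reference P-1): Δ to P-2 = (165, -75, +0.19), Δ to P-3 = (355, -130, +0.52).
∂h/∂x = +0.002763, ∂h/∂y = +0.003546 (det = 5175).
Flow = −∇h = (-0.002763 east, -0.003546 north), which points southwest.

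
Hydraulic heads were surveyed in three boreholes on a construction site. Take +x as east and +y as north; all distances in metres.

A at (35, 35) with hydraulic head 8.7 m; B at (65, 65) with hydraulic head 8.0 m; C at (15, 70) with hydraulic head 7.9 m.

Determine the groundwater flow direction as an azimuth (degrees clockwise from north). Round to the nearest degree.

001°

With h = a·x + b·y + c and A as origin, the differences give:
  30·a + 30·b = -0.7
  (-20)·a + 35·b = -0.8
Eliminate b (×35 and ×30, subtract): 1650·a = -0.50 → a = ∂h/∂x = -0.0003030
Back-substitute: b = ∂h/∂y = -0.02303.
Flow direction (−∇h) has components (+0.0003030 E, +0.02303 N).
Azimuth = atan2(E, N) = atan2(+0.0003030, +0.02303) = 0.8° ≈ 001°.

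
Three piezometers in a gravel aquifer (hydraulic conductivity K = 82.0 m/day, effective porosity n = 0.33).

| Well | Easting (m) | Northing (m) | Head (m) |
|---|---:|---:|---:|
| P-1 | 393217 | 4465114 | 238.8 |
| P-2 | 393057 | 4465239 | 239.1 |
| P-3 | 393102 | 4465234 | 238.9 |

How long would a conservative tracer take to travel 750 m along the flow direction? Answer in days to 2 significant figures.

490 days

Three-point gradient (reference P-1): Δ to P-2 = (-160, 125, +0.3), Δ to P-3 = (-115, 120, +0.1).
∂h/∂x = -0.004870, ∂h/∂y = -0.003834 (det = -4825).
|∇h| = √(-0.004870² + -0.003834²) = 0.006198
Seepage velocity v = K·i/n = 82.0 × 0.006198 / 0.33 = 1.54 m/day.
t = 750 / 1.54 = 487 days.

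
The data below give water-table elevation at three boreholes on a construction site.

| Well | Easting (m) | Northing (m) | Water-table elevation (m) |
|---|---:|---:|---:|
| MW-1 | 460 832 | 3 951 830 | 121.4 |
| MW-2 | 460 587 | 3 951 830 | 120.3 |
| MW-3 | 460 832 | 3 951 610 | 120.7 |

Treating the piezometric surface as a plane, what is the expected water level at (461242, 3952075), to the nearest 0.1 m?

124.0 m

∂h/∂x = (120.3 − 121.4) / (460587 − 460832) = +0.004490
∂h/∂y = (120.7 − 121.4) / (3951610 − 3951830) = +0.003182
h(461242, 3952075) = 121.4 + (+0.004490)·(410) + (+0.003182)·(245) = 121.4 +1.841 +0.780 = 124.020 m.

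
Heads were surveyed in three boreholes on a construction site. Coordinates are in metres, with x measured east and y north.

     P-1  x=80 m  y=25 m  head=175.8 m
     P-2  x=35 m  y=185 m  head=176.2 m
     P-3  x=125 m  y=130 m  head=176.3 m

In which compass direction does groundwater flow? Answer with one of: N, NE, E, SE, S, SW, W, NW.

Differences from P-1: to P-2 (Δx, Δy, Δh) = (-45, 160, +0.4); to P-3 = (45, 105, +0.5).
Solve a·Δx + b·Δy = Δh: det = (-45)·105 − 45·160 = -11925.
∂h/∂x = [(+0.4)·105 − (+0.5)·160] / -11925 = +0.003187
∂h/∂y = [(-45)·(+0.5) − 45·(+0.4)] / -11925 = +0.003396
Flow = −∇h = (-0.003187 east, -0.003396 north), which points southwest.

SW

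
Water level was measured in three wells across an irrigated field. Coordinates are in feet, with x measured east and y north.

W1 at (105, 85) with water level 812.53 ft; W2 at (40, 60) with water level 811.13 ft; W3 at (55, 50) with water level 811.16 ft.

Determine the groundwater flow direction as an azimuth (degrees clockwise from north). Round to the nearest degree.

Taking W1 as reference: W2−W1 = (-65, -25, -1.40); W3−W1 = (-50, -35, -1.37).
Determinant of the coordinate differences = (-65)·(-35) − (-50)·(-25) = 1025.
∂h/∂x = [(-1.40)·(-35) − (-1.37)·(-25)] / 1025 = +0.01439
∂h/∂y = [(-65)·(-1.37) − (-50)·(-1.40)] / 1025 = +0.01859
Flow direction (−∇h) has components (-0.01439 E, -0.01859 N).
Azimuth = atan2(E, N) = atan2(-0.01439, -0.01859) = 217.7° ≈ 218°.

218°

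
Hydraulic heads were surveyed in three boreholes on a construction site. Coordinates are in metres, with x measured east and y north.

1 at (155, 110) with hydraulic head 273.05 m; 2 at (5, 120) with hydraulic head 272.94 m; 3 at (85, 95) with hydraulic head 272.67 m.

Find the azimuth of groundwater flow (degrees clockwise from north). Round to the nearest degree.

With h = a·x + b·y + c and 1 as origin, the differences give:
  (-150)·a + 10·b = -0.11
  (-70)·a + (-15)·b = -0.38
Eliminate b (×(-15) and ×10, subtract): 2950·a = 5.450 → a = ∂h/∂x = +0.001847
Back-substitute: b = ∂h/∂y = +0.01671.
Flow direction (−∇h) has components (-0.001847 E, -0.01671 N).
Azimuth = atan2(E, N) = atan2(-0.001847, -0.01671) = 186.3° ≈ 186°.

186°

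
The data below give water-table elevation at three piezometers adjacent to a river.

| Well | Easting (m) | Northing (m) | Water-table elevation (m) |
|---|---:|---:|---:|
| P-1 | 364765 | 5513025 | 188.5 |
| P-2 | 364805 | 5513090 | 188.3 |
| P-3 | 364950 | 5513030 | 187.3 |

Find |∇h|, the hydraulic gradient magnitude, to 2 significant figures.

Taking P-1 as reference: P-2−P-1 = (40, 65, -0.2); P-3−P-1 = (185, 5, -1.2).
Determinant of the coordinate differences = 40·5 − 185·65 = -11825.
∂h/∂x = [(-0.2)·5 − (-1.2)·65] / -11825 = -0.006512
∂h/∂y = [40·(-1.2) − 185·(-0.2)] / -11825 = +0.0009302
|∇h| = √(-0.006512² + 0.0009302²) = 0.006578

0.0066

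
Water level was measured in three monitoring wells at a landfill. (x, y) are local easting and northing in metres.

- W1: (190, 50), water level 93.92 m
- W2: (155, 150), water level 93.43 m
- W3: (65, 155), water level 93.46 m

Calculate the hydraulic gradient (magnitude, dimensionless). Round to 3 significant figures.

Differences from W1: to W2 (Δx, Δy, Δh) = (-35, 100, -0.49); to W3 = (-125, 105, -0.46).
Determinant of the coordinate differences = (-35)·105 − (-125)·100 = 8825.
∂h/∂x = [(-0.49)·105 − (-0.46)·100] / 8825 = -0.0006176
∂h/∂y = [(-35)·(-0.46) − (-125)·(-0.49)] / 8825 = -0.005116
|∇h| = √(-0.0006176² + -0.005116²) = 0.005153

0.00515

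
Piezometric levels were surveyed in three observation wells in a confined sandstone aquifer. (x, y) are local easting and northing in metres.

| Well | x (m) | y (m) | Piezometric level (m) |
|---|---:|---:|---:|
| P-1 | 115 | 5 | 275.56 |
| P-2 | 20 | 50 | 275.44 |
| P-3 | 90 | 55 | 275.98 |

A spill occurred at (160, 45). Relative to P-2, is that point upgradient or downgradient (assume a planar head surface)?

upgradient

With h = a·x + b·y + c and P-1 as origin, the differences give:
  (-95)·a + 45·b = -0.12
  (-25)·a + 50·b = +0.42
Eliminate b (×50 and ×45, subtract): -3625·a = -24.900 → a = ∂h/∂x = +0.006869
Back-substitute: b = ∂h/∂y = +0.01183.
Head at (160, 45) = 275.56 + (+0.006869)·(45) + (+0.01183)·(40) = 276.34 m.
That is higher than the 275.44 m at P-2, so the point is upgradient.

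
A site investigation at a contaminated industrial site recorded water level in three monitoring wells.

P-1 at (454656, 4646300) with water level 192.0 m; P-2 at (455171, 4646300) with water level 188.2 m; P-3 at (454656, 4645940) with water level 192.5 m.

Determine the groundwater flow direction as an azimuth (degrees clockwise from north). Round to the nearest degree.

079°

∂h/∂x = (188.2 − 192.0) / (455171 − 454656) = -0.007379
∂h/∂y = (192.5 − 192.0) / (4645940 − 4646300) = -0.001389
Flow direction (−∇h) has components (+0.007379 E, +0.001389 N).
Azimuth = atan2(E, N) = atan2(+0.007379, +0.001389) = 79.3° ≈ 079°.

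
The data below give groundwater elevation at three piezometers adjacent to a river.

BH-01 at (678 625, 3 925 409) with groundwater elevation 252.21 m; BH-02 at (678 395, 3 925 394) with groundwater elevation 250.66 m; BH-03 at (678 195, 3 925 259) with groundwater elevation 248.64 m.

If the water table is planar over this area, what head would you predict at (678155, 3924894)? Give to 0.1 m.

246.4 m

Three-point gradient (reference BH-01): Δ to BH-02 = (-230, -15, -1.55), Δ to BH-03 = (-430, -150, -3.57).
∂h/∂x = +0.006380, ∂h/∂y = +0.005512 (det = 28050).
h(678155, 3924894) = 252.21 + (+0.006380)·(-470) + (+0.005512)·(-515) = 252.21 -2.998 -2.838 = 246.373 m.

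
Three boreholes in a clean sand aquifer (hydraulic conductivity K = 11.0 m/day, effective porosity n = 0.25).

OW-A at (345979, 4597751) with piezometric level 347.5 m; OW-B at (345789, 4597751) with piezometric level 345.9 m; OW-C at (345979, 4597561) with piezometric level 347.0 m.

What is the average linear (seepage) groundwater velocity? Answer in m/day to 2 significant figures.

0.39 m/day

∂h/∂x = (345.9 − 347.5) / (345789 − 345979) = +0.008421
∂h/∂y = (347.0 − 347.5) / (4597561 − 4597751) = +0.002632
|∇h| = √(0.008421² + 0.002632²) = 0.008823
Seepage velocity v = K·i/n = 11.0 × 0.008823 / 0.25 = 0.3882 m/day.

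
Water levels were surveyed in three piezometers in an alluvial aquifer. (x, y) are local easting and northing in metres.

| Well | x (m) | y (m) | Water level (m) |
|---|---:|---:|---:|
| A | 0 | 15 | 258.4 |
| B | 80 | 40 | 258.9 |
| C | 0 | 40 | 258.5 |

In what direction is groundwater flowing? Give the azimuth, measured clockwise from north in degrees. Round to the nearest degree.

Differences from A: to B (Δx, Δy, Δh) = (80, 25, +0.5); to C = (0, 25, +0.1).
Solve a·Δx + b·Δy = Δh: det = 80·25 − 0·25 = 2000.
∂h/∂x = [(+0.5)·25 − (+0.1)·25] / 2000 = +0.005000
∂h/∂y = [80·(+0.1) − 0·(+0.5)] / 2000 = +0.004000
Flow direction (−∇h) has components (-0.005000 E, -0.004000 N).
Azimuth = atan2(E, N) = atan2(-0.005000, -0.004000) = 231.3° ≈ 231°.

231°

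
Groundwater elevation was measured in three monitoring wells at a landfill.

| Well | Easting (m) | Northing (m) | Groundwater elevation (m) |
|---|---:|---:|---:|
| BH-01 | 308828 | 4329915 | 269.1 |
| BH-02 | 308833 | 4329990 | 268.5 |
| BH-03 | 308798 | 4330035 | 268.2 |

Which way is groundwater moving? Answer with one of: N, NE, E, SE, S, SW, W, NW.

Taking BH-01 as reference: BH-02−BH-01 = (5, 75, -0.6); BH-03−BH-01 = (-30, 120, -0.9).
Determinant of the coordinate differences = 5·120 − (-30)·75 = 2850.
∂h/∂x = [(-0.6)·120 − (-0.9)·75] / 2850 = -0.001579
∂h/∂y = [5·(-0.9) − (-30)·(-0.6)] / 2850 = -0.007895
Flow = −∇h = (+0.001579 east, +0.007895 north), which points north.

N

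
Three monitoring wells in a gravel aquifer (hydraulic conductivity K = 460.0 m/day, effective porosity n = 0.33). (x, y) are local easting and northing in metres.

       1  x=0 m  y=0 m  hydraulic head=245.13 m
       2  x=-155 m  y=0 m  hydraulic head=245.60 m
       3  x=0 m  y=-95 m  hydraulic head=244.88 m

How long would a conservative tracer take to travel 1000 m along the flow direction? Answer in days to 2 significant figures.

180 days

∂h/∂x = (245.60 − 245.13) / (-155 − 0) = -0.003032
∂h/∂y = (244.88 − 245.13) / (-95 − 0) = +0.002632
|∇h| = √(-0.003032² + 0.002632²) = 0.004015
Seepage velocity v = K·i/n = 460.0 × 0.004015 / 0.33 = 5.597 m/day.
t = 1000 / 5.597 = 178.7 days.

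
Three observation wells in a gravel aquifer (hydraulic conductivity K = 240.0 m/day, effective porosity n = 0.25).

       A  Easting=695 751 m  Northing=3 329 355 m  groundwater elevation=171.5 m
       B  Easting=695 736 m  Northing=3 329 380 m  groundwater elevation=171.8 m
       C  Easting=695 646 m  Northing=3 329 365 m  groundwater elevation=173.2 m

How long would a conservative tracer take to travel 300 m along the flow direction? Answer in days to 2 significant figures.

With h = a·x + b·y + c and A as origin, the differences give:
  (-15)·a + 25·b = +0.3
  (-105)·a + 10·b = +1.7
Eliminate b (×10 and ×25, subtract): 2475·a = -39.50 → a = ∂h/∂x = -0.01596
Back-substitute: b = ∂h/∂y = +0.002424.
|∇h| = √(-0.01596² + 0.002424²) = 0.01614
Seepage velocity v = K·i/n = 240.0 × 0.01614 / 0.25 = 15.49 m/day.
t = 300 / 15.49 = 19.37 days.

19 days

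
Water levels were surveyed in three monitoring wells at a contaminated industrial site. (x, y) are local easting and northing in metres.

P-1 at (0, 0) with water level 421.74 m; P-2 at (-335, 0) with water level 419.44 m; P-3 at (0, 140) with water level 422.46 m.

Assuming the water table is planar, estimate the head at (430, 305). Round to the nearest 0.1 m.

426.3 m

∂h/∂x = (419.44 − 421.74) / (-335 − 0) = +0.006866
∂h/∂y = (422.46 − 421.74) / (140 − 0) = +0.005143
h(430, 305) = 421.74 + (+0.006866)·(430) + (+0.005143)·(305) = 421.74 +2.952 +1.569 = 426.261 m.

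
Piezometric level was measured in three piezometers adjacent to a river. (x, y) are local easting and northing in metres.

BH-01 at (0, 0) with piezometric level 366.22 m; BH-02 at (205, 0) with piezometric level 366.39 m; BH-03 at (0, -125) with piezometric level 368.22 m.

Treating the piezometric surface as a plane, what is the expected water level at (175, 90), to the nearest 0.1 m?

364.9 m

∂h/∂x = (366.39 − 366.22) / (205 − 0) = +0.0008293
∂h/∂y = (368.22 − 366.22) / (-125 − 0) = -0.01600
h(175, 90) = 366.22 + (+0.0008293)·(175) + (-0.01600)·(90) = 366.22 +0.145 -1.440 = 364.925 m.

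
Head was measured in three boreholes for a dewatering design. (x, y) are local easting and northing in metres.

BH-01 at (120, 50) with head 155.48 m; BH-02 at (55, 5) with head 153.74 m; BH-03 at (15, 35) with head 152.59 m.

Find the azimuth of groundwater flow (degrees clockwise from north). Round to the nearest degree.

273°

Taking BH-01 as reference: BH-02−BH-01 = (-65, -45, -1.74); BH-03−BH-01 = (-105, -15, -2.89).
Determinant of the coordinate differences = (-65)·(-15) − (-105)·(-45) = -3750.
∂h/∂x = [(-1.74)·(-15) − (-2.89)·(-45)] / -3750 = +0.02772
∂h/∂y = [(-65)·(-2.89) − (-105)·(-1.74)] / -3750 = -0.001373
Flow direction (−∇h) has components (-0.02772 E, +0.001373 N).
Azimuth = atan2(E, N) = atan2(-0.02772, +0.001373) = 272.8° ≈ 273°.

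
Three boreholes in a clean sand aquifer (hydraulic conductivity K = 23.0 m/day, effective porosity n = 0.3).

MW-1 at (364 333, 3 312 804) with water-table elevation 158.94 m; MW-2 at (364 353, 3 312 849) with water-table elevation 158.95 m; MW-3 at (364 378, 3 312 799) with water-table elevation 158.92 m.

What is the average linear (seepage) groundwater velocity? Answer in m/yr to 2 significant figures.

Differences from MW-1: to MW-2 (Δx, Δy, Δh) = (20, 45, +0.01); to MW-3 = (45, -5, -0.02).
Solve a·Δx + b·Δy = Δh: det = 20·(-5) − 45·45 = -2125.
∂h/∂x = [(+0.01)·(-5) − (-0.02)·45] / -2125 = -0.0004000
∂h/∂y = [20·(-0.02) − 45·(+0.01)] / -2125 = +0.0004000
|∇h| = √(-0.0004000² + 0.0004000²) = 0.0005657
Seepage velocity v = K·i/n = 23.0 × 0.0005657 / 0.3 = 0.04337 m/day = 15.84 m/yr.

16 m/yr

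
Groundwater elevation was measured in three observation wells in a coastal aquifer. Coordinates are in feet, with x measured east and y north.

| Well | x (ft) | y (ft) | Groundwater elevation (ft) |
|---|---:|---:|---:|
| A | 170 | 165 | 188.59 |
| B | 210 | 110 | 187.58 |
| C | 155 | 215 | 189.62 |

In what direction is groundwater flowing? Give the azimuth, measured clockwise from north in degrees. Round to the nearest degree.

193°

Taking A as reference: B−A = (40, -55, -1.01); C−A = (-15, 50, +1.03).
Solve a·Δx + b·Δy = Δh: det = 40·50 − (-15)·(-55) = 1175.
∂h/∂x = [(-1.01)·50 − (+1.03)·(-55)] / 1175 = +0.005234
∂h/∂y = [40·(+1.03) − (-15)·(-1.01)] / 1175 = +0.02217
Flow direction (−∇h) has components (-0.005234 E, -0.02217 N).
Azimuth = atan2(E, N) = atan2(-0.005234, -0.02217) = 193.3° ≈ 193°.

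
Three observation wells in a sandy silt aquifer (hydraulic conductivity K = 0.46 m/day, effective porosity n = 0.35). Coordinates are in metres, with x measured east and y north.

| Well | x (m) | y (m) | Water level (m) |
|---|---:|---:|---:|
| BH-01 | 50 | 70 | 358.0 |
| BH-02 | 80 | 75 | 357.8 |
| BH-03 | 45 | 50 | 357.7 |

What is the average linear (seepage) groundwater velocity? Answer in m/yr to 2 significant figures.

9.5 m/yr

With h = a·x + b·y + c and BH-01 as origin, the differences give:
  30·a + 5·b = -0.2
  (-5)·a + (-20)·b = -0.3
Eliminate b (×(-20) and ×5, subtract): -575·a = 5.50 → a = ∂h/∂x = -0.009565
Back-substitute: b = ∂h/∂y = +0.01739.
|∇h| = √(-0.009565² + 0.01739²) = 0.01985
Seepage velocity v = K·i/n = 0.46 × 0.01985 / 0.35 = 0.02609 m/day = 9.529 m/yr.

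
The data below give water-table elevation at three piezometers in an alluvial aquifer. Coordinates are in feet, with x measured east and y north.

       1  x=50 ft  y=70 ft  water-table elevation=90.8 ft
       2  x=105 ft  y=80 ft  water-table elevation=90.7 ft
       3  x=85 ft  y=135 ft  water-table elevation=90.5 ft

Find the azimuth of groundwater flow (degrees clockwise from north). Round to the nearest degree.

Differences from 1: to 2 (Δx, Δy, Δh) = (55, 10, -0.1); to 3 = (35, 65, -0.3).
Solve a·Δx + b·Δy = Δh: det = 55·65 − 35·10 = 3225.
∂h/∂x = [(-0.1)·65 − (-0.3)·10] / 3225 = -0.001085
∂h/∂y = [55·(-0.3) − 35·(-0.1)] / 3225 = -0.004031
Flow direction (−∇h) has components (+0.001085 E, +0.004031 N).
Azimuth = atan2(E, N) = atan2(+0.001085, +0.004031) = 15.1° ≈ 015°.

015°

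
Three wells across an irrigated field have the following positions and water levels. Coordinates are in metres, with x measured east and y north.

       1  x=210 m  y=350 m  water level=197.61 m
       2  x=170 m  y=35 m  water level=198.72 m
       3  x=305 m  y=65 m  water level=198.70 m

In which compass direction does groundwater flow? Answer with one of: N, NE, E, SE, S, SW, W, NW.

Differences from 1: to 2 (Δx, Δy, Δh) = (-40, -315, +1.11); to 3 = (95, -285, +1.09).
Solve a·Δx + b·Δy = Δh: det = (-40)·(-285) − 95·(-315) = 41325.
∂h/∂x = [(+1.11)·(-285) − (+1.09)·(-315)] / 41325 = +0.0006534
∂h/∂y = [(-40)·(+1.09) − 95·(+1.11)] / 41325 = -0.003607
Flow = −∇h = (-0.0006534 east, +0.003607 north), which points north.

N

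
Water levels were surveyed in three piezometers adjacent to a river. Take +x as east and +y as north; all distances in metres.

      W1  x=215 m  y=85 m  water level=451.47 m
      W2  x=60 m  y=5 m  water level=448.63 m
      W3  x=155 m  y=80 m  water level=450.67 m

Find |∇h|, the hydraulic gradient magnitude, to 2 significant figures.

0.017

Taking W1 as reference: W2−W1 = (-155, -80, -2.84); W3−W1 = (-60, -5, -0.80).
Determinant of the coordinate differences = (-155)·(-5) − (-60)·(-80) = -4025.
∂h/∂x = [(-2.84)·(-5) − (-0.80)·(-80)] / -4025 = +0.01237
∂h/∂y = [(-155)·(-0.80) − (-60)·(-2.84)] / -4025 = +0.01153
|∇h| = √(0.01237² + 0.01153²) = 0.01691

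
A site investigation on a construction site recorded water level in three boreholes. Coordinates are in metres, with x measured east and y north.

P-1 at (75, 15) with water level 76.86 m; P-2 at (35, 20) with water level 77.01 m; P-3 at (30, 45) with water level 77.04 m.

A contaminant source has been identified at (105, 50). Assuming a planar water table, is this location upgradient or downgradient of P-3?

Differences from P-1: to P-2 (Δx, Δy, Δh) = (-40, 5, +0.15); to P-3 = (-45, 30, +0.18).
Determinant of the coordinate differences = (-40)·30 − (-45)·5 = -975.
∂h/∂x = [(+0.15)·30 − (+0.18)·5] / -975 = -0.003692
∂h/∂y = [(-40)·(+0.18) − (-45)·(+0.15)] / -975 = +0.0004615
Head at (105, 50) = 76.86 + (-0.003692)·(30) + (+0.0004615)·(35) = 76.77 m.
That is lower than the 77.04 m at P-3, so the point is downgradient.

downgradient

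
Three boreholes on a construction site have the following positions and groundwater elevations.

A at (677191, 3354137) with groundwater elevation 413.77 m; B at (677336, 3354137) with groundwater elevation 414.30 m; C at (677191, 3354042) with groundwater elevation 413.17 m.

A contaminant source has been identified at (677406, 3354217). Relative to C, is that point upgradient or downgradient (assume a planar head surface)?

upgradient

∂h/∂x = (414.30 − 413.77) / (677336 − 677191) = +0.003655
∂h/∂y = (413.17 − 413.77) / (3354042 − 3354137) = +0.006316
Head at (677406, 3354217) = 413.77 + (+0.003655)·(215) + (+0.006316)·(80) = 415.06 m.
That is higher than the 413.17 m at C, so the point is upgradient.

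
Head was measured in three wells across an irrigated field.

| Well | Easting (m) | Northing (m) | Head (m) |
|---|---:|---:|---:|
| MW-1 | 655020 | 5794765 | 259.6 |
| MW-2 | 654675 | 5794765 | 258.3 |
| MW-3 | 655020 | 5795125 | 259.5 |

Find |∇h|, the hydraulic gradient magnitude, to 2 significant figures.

0.0038

∂h/∂x = (258.3 − 259.6) / (654675 − 655020) = +0.003768
∂h/∂y = (259.5 − 259.6) / (5795125 − 5794765) = -0.0002778
|∇h| = √(0.003768² + -0.0002778²) = 0.003778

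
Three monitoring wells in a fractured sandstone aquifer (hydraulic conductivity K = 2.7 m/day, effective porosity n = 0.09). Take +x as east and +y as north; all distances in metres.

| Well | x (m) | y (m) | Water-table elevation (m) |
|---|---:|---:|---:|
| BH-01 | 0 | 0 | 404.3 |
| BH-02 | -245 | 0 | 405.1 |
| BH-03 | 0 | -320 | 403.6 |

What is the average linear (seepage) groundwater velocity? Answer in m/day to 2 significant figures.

∂h/∂x = (405.1 − 404.3) / (-245 − 0) = -0.003265
∂h/∂y = (403.6 − 404.3) / (-320 − 0) = +0.002187
|∇h| = √(-0.003265² + 0.002187²) = 0.00393
Seepage velocity v = K·i/n = 2.7 × 0.00393 / 0.09 = 0.1179 m/day.

0.12 m/day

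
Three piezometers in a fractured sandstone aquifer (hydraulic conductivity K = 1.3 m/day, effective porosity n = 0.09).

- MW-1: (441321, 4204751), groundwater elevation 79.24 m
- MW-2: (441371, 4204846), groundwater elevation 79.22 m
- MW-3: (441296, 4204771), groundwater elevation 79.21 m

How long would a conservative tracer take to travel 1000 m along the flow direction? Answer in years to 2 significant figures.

Taking MW-1 as reference: MW-2−MW-1 = (50, 95, -0.02); MW-3−MW-1 = (-25, 20, -0.03).
Determinant of the coordinate differences = 50·20 − (-25)·95 = 3375.
∂h/∂x = [(-0.02)·20 − (-0.03)·95] / 3375 = +0.0007259
∂h/∂y = [50·(-0.03) − (-25)·(-0.02)] / 3375 = -0.0005926
|∇h| = √(0.0007259² + -0.0005926²) = 0.0009371
Seepage velocity v = K·i/n = 1.3 × 0.0009371 / 0.09 = 0.01354 m/day.
t = 1000 / 0.01354 = 7.386e+04 days = 202 years.

200 years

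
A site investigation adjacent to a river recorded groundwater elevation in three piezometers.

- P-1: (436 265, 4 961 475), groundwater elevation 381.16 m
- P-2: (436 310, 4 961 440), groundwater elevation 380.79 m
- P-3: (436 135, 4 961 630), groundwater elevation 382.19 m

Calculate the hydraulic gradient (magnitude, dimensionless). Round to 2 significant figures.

Three-point gradient (reference P-1): Δ to P-2 = (45, -35, -0.37), Δ to P-3 = (-130, 155, +1.03).
∂h/∂x = -0.008784, ∂h/∂y = -0.0007216 (det = 2425).
|∇h| = √(-0.008784² + -0.0007216²) = 0.008814

0.0088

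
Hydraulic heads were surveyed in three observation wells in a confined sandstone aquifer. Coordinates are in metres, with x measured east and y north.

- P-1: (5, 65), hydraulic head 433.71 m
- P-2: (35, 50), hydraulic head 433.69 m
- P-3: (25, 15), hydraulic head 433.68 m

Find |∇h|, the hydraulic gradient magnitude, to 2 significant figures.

0.00062

Taking P-1 as reference: P-2−P-1 = (30, -15, -0.02); P-3−P-1 = (20, -50, -0.03).
Determinant of the coordinate differences = 30·(-50) − 20·(-15) = -1200.
∂h/∂x = [(-0.02)·(-50) − (-0.03)·(-15)] / -1200 = -0.0004583
∂h/∂y = [30·(-0.03) − 20·(-0.02)] / -1200 = +0.0004167
|∇h| = √(-0.0004583² + 0.0004167²) = 0.0006194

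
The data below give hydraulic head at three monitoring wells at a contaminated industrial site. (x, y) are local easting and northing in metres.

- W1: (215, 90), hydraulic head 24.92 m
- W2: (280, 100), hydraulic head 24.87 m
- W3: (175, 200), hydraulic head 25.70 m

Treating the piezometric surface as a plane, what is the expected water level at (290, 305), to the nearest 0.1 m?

26.2 m

Taking W1 as reference: W2−W1 = (65, 10, -0.05); W3−W1 = (-40, 110, +0.78).
Solve a·Δx + b·Δy = Δh: det = 65·110 − (-40)·10 = 7550.
∂h/∂x = [(-0.05)·110 − (+0.78)·10] / 7550 = -0.001762
∂h/∂y = [65·(+0.78) − (-40)·(-0.05)] / 7550 = +0.006450
h(290, 305) = 24.92 + (-0.001762)·(75) + (+0.006450)·(215) = 24.92 -0.132 +1.387 = 26.175 m.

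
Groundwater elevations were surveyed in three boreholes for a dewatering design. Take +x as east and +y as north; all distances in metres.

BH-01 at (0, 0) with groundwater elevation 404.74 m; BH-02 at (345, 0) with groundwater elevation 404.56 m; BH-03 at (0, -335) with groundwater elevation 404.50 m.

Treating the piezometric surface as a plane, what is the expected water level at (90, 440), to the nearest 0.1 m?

∂h/∂x = (404.56 − 404.74) / (345 − 0) = -0.0005217
∂h/∂y = (404.50 − 404.74) / (-335 − 0) = +0.0007164
h(90, 440) = 404.74 + (-0.0005217)·(90) + (+0.0007164)·(440) = 404.74 -0.047 +0.315 = 405.008 m.

405.0 m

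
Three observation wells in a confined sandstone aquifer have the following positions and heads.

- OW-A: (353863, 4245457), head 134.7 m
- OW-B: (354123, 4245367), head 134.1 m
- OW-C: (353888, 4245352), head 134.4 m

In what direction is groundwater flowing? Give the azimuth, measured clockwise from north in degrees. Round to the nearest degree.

Taking OW-A as reference: OW-B−OW-A = (260, -90, -0.6); OW-C−OW-A = (25, -105, -0.3).
Determinant of the coordinate differences = 260·(-105) − 25·(-90) = -25050.
∂h/∂x = [(-0.6)·(-105) − (-0.3)·(-90)] / -25050 = -0.001437
∂h/∂y = [260·(-0.3) − 25·(-0.6)] / -25050 = +0.002515
Flow direction (−∇h) has components (+0.001437 E, -0.002515 N).
Azimuth = atan2(E, N) = atan2(+0.001437, -0.002515) = 150.3° ≈ 150°.

150°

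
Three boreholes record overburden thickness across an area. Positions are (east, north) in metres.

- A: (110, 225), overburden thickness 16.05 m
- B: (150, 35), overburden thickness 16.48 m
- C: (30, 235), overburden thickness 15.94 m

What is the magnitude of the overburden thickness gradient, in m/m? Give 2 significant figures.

0.0023 m/m

With d = a·x + b·y + c and A as origin, the differences give:
  40·a + (-190)·b = +0.43
  (-80)·a + 10·b = -0.11
Eliminate b (×10 and ×(-190), subtract): -14800·a = -16.600 → a = ∂d/∂x = +0.001122
Back-substitute: b = ∂d/∂y = -0.002027.
|∇f| = √(0.001122² + -0.002027²) = 0.002317 m/m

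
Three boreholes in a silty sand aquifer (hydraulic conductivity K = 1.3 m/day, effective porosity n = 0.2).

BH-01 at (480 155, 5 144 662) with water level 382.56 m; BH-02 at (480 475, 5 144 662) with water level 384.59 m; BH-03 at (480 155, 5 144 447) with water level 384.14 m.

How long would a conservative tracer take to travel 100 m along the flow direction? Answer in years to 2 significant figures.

∂h/∂x = (384.59 − 382.56) / (480475 − 480155) = +0.006344
∂h/∂y = (384.14 − 382.56) / (5144447 − 5144662) = -0.007349
|∇h| = √(0.006344² + -0.007349²) = 0.009708
Seepage velocity v = K·i/n = 1.3 × 0.009708 / 0.2 = 0.0631 m/day.
t = 100 / 0.0631 = 1585 days = 4.34 years.

4.3 years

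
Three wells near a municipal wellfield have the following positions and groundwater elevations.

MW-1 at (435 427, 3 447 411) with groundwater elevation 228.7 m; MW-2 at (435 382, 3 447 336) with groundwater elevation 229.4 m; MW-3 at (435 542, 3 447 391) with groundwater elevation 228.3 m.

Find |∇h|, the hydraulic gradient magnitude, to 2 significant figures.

Three-point gradient (reference MW-1): Δ to MW-2 = (-45, -75, +0.7), Δ to MW-3 = (115, -20, -0.4).
∂h/∂x = -0.004619, ∂h/∂y = -0.006562 (det = 9525).
|∇h| = √(-0.004619² + -0.006562²) = 0.008025

0.0080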